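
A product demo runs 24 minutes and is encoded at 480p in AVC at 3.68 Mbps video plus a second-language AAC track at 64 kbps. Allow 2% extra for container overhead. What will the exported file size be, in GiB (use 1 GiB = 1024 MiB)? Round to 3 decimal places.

0.640 GiB

24 min = 1440 s
Audio: 64 kbps = 0.064 Mbps.
Total bitrate: 3.68 + 0.064 = 3.744 Mbps.
Stream data: 3.744 Mbps × 1440 s = 5391.4 Mb.
With 2% container overhead: ×1.02.
5,499 Mb = 687,398,400 bytes ÷ 1,073,741,824 = 0.6402 GiB.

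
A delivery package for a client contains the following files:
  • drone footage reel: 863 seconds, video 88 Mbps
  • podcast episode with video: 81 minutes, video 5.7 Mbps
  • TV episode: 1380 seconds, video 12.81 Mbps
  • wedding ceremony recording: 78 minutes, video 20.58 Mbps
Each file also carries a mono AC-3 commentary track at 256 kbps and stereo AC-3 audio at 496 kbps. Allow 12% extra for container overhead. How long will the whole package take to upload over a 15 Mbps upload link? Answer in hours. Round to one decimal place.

4.7 hours

Audio total: 256 + 496 = 752 kbps = 0.752 Mbps.
drone footage reel: 88.752 Mbps × 863 s × 1.12 = 85784.1 Mb
podcast episode with video: 6.452 Mbps × 4860 s × 1.12 = 35119.5 Mb
TV episode: 13.562 Mbps × 1380 s × 1.12 = 20961.4 Mb
wedding ceremony recording: 21.332 Mbps × 4680 s × 1.12 = 111813.8 Mb
Total: 253678.9 Mb = 31709.9 MB.
At 15 Mbps: 253678.9 / 15 = 16912 s ≈ 4.7 hours.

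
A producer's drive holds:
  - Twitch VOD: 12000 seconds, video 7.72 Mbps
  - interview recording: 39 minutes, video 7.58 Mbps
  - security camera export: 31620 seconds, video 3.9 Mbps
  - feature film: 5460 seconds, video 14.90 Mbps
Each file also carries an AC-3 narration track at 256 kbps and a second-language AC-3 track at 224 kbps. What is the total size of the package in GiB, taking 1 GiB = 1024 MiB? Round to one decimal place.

Audio total: 256 + 224 = 480 kbps = 0.480 Mbps.
Twitch VOD: 8.200 Mbps × 12000 s = 98400.0 Mb
interview recording: 8.060 Mbps × 2340 s = 18860.4 Mb
security camera export: 4.380 Mbps × 31620 s = 138495.6 Mb
feature film: 15.380 Mbps × 5460 s = 83974.8 Mb
Total: 339730.8 Mb = 42466.3 MB.
= 39.55 GiB.

39.5 GiB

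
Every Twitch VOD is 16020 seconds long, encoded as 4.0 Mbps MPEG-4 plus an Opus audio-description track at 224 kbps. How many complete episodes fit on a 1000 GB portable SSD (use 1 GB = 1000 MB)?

118

Audio: 224 kbps = 0.224 Mbps.
Total bitrate: 4.224 Mbps.
Per item: 4.224 Mbps × 16020 s = 67,668 Mb = 8,459 MB.
Capacity: 1000 GB = 8,000,000 Mb; 118.22 items → 118 complete.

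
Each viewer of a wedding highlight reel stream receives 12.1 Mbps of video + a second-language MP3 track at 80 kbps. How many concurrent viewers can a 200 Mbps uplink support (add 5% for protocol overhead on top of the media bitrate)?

15

Audio: 80 kbps = 0.080 Mbps.
Per-viewer media rate: 12.180 Mbps.
On the wire with 5% overhead: 12.789 Mbps.
200 Mbps = 200.0 Mbps; 200.0 / 12.789 = 15.64 → 15 viewers.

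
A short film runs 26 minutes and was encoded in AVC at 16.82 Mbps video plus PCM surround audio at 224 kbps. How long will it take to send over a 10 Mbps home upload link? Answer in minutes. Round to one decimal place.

26 min = 1560 s
Audio: 224 kbps = 0.224 Mbps.
Total bitrate: 17.044 Mbps.
File: 17.044 Mbps × 1560 s = 26588.6 Mb.
At 10 Mbps: 26588.6 / 10 = 2658.9 s ≈ 44.3 minutes.

44.3 minutes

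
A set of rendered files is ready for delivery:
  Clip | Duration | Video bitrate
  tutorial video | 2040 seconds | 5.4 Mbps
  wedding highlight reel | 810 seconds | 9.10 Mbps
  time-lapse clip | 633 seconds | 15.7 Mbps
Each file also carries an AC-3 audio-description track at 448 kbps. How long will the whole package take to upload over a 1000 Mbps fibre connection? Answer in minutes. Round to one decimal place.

Audio: 448 kbps = 0.448 Mbps.
tutorial video: 5.848 Mbps × 2040 s = 11929.9 Mb
wedding highlight reel: 9.548 Mbps × 810 s = 7733.9 Mb
time-lapse clip: 16.148 Mbps × 633 s = 10221.7 Mb
Total: 29885.5 Mb = 3735.7 MB.
At 1000 Mbps: 29885.5 / 1000 = 30 s ≈ 0.498 minutes.

0.5 minutes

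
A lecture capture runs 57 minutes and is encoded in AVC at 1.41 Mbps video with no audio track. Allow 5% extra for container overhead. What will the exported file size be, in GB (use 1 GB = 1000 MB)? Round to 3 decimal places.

0.633 GB

57 min = 3420 s
Total bitrate: 1.41 Mbps.
Stream data: 1.410 Mbps × 3420 s = 4822.2 Mb.
With 5% container overhead: ×1.05.
5,063 Mb ÷ 8 = 632.9 MB → 0.6329 GB.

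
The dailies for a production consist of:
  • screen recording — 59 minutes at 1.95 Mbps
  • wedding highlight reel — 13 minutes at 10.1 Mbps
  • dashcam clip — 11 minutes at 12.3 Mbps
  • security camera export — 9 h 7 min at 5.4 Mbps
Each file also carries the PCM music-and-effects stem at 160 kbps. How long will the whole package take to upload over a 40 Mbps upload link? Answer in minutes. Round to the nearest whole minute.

86 minutes

Audio: 160 kbps = 0.160 Mbps.
screen recording: 2.110 Mbps × 3540 s = 7469.4 Mb
wedding highlight reel: 10.260 Mbps × 780 s = 8002.8 Mb
dashcam clip: 12.460 Mbps × 660 s = 8223.6 Mb
security camera export: 5.560 Mbps × 32820 s = 182479.2 Mb
Total: 206175.0 Mb = 25771.9 MB.
At 40 Mbps: 206175.0 / 40 = 5154 s ≈ 85.9 minutes.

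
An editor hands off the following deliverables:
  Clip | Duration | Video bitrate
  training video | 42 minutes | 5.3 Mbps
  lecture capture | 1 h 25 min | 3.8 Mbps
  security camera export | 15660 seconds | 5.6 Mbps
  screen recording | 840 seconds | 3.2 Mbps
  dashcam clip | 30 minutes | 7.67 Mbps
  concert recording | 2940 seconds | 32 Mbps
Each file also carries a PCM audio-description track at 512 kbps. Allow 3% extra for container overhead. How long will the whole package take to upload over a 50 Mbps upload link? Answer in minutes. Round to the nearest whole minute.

84 minutes

Audio: 512 kbps = 0.512 Mbps.
training video: 5.812 Mbps × 2520 s × 1.03 = 15085.6 Mb
lecture capture: 4.312 Mbps × 5100 s × 1.03 = 22650.9 Mb
security camera export: 6.112 Mbps × 15660 s × 1.03 = 98585.3 Mb
screen recording: 3.712 Mbps × 840 s × 1.03 = 3211.6 Mb
dashcam clip: 8.182 Mbps × 1800 s × 1.03 = 15169.4 Mb
concert recording: 32.512 Mbps × 2940 s × 1.03 = 98452.8 Mb
Total: 253155.8 Mb = 31644.5 MB.
At 50 Mbps: 253155.8 / 50 = 5063 s ≈ 84.4 minutes.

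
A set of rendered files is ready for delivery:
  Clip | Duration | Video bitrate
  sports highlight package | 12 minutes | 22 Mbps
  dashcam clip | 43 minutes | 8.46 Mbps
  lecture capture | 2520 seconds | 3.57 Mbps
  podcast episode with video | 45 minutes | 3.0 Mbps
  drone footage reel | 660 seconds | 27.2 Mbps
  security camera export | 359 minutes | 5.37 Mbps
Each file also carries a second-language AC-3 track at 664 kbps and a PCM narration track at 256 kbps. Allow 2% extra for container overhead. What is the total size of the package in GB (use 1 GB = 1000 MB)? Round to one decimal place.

27.6 GB

Audio total: 664 + 256 = 920 kbps = 0.920 Mbps.
sports highlight package: 22.920 Mbps × 720 s × 1.02 = 16832.4 Mb
dashcam clip: 9.380 Mbps × 2580 s × 1.02 = 24684.4 Mb
lecture capture: 4.490 Mbps × 2520 s × 1.02 = 11541.1 Mb
podcast episode with video: 3.920 Mbps × 2700 s × 1.02 = 10795.7 Mb
drone footage reel: 28.120 Mbps × 660 s × 1.02 = 18930.4 Mb
security camera export: 6.290 Mbps × 21540 s × 1.02 = 138196.3 Mb
Total: 220980.3 Mb = 27622.5 MB.
= 27.62 GB.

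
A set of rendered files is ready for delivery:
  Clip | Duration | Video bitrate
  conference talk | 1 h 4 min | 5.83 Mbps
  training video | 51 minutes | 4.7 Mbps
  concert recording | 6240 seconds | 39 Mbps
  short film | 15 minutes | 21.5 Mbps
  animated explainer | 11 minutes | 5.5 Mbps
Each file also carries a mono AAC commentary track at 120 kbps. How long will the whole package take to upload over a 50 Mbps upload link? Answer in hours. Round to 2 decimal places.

Audio: 120 kbps = 0.120 Mbps.
conference talk: 5.950 Mbps × 3840 s = 22848.0 Mb
training video: 4.820 Mbps × 3060 s = 14749.2 Mb
concert recording: 39.120 Mbps × 6240 s = 244108.8 Mb
short film: 21.620 Mbps × 900 s = 19458.0 Mb
animated explainer: 5.620 Mbps × 660 s = 3709.2 Mb
Total: 304873.2 Mb = 38109.2 MB.
At 50 Mbps: 304873.2 / 50 = 6097 s ≈ 1.69 hours.

1.69 hours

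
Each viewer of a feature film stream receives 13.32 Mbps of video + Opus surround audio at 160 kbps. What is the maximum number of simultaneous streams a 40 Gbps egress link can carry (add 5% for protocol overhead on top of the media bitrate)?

2826

Audio: 160 kbps = 0.160 Mbps.
Per-viewer media rate: 13.480 Mbps.
On the wire with 5% overhead: 14.154 Mbps.
40 Gbps = 40,000 Mbps; 40,000 / 14.154 = 2826.06 → 2826 viewers.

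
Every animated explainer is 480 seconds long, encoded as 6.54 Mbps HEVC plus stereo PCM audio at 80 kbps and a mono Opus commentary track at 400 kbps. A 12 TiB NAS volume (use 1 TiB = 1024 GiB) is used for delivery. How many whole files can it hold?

31325

Audio total: 80 + 400 = 480 kbps = 0.480 Mbps.
Total bitrate: 7.020 Mbps.
Per item: 7.020 Mbps × 480 s = 3,370 Mb = 421.2 MB.
Capacity: 12 TiB = 105,553,116 Mb; 31325.12 items → 31325 complete.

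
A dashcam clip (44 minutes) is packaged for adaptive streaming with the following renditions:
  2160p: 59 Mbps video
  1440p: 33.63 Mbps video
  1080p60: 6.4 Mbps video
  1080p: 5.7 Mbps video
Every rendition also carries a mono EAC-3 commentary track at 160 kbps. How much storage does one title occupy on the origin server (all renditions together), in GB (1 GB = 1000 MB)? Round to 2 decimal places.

44 min = 2640 s
Audio: 160 kbps = 0.160 Mbps.
Sum of rendition bitrates: (59+0.160) + (33.63+0.160) + (6.4+0.160) + (5.7+0.160) = 105.370 Mbps.
× 2640 s = 278,177 Mb = 34,772 MB = 34.77 GB.

34.77 GB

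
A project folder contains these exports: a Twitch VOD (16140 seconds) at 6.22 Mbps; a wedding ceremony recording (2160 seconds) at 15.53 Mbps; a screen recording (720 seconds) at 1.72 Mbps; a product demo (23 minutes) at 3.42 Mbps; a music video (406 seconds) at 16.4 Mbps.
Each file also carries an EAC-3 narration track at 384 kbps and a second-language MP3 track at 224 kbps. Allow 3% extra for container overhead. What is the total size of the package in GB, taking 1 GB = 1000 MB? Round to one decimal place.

Audio total: 384 + 224 = 608 kbps = 0.608 Mbps.
Twitch VOD: 6.828 Mbps × 16140 s × 1.03 = 113510.0 Mb
wedding ceremony recording: 16.138 Mbps × 2160 s × 1.03 = 35903.8 Mb
screen recording: 2.328 Mbps × 720 s × 1.03 = 1726.4 Mb
product demo: 4.028 Mbps × 1380 s × 1.03 = 5725.4 Mb
music video: 17.008 Mbps × 406 s × 1.03 = 7112.4 Mb
Total: 163978.1 Mb = 20497.3 MB.
= 20.50 GB.

20.5 GB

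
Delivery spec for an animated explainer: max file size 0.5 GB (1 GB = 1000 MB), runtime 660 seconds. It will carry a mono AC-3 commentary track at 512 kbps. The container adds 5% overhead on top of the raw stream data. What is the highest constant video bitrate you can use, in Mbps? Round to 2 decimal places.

Budget: 0.5 GB = 4000.0 Mb.
Stream payload after overhead: 4000.0 / 1.05 = 3809.5 Mb.
Total bitrate budget: 3809.5 Mb / 660 s = 5.772 Mbps.
Audio: 512 kbps = 0.512 Mbps.
Video: 5.772 − 0.512 = 5.260 Mbps.

5.26 Mbps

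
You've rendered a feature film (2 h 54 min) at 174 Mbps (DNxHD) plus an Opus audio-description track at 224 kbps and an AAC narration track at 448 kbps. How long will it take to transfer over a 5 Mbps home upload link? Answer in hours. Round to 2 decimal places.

2 h 54 min = 174 min = 10440 s
Audio total: 224 + 448 = 672 kbps = 0.672 Mbps.
Total bitrate: 174.672 Mbps.
File: 174.672 Mbps × 10440 s = 1823575.7 Mb.
At 5 Mbps: 1823575.7 / 5 = 364715.1 s ≈ 101 hours.

101.31 hours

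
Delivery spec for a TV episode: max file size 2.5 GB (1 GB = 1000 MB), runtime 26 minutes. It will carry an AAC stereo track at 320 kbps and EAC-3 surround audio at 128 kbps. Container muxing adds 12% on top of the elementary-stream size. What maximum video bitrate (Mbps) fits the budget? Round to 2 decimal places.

Budget: 2.5 GB = 20000.0 Mb.
Stream payload after overhead: 20000.0 / 1.12 = 17857.1 Mb.
26 min = 1560 s
Total bitrate budget: 17857.1 Mb / 1560 s = 11.447 Mbps.
Audio total: 320 + 128 = 448 kbps = 0.448 Mbps.
Video: 11.447 − 0.448 = 10.999 Mbps.

11.00 Mbps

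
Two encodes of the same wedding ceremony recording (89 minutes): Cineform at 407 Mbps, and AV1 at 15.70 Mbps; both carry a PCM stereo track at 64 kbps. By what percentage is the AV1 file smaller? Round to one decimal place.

89 min = 5340 s
Audio: 64 kbps = 0.064 Mbps.
Cineform: 407.064 Mbps × 5340 s = 2173721.8 Mb = 271.715 GB.
AV1: 15.764 Mbps × 5340 s = 84179.8 Mb = 10.522 GB.
Reduction: (1 − 10.522/271.715) × 100 = 96.13%.

96.1%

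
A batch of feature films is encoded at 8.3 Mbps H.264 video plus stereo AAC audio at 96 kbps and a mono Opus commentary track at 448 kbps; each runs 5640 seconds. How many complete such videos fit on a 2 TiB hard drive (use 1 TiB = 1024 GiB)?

352

Audio total: 96 + 448 = 544 kbps = 0.544 Mbps.
Total bitrate: 8.844 Mbps.
Per item: 8.844 Mbps × 5640 s = 49,880 Mb = 6,235 MB.
Capacity: 2 TiB = 17,592,186 Mb; 352.69 items → 352 complete.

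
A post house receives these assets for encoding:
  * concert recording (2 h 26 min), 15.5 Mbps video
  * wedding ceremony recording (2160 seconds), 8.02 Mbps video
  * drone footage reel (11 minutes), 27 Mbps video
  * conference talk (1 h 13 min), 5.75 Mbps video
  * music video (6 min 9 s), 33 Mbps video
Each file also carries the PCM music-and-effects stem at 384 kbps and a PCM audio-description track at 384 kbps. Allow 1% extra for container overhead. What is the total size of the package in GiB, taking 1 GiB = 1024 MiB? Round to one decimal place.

Audio total: 384 + 384 = 768 kbps = 0.768 Mbps.
concert recording: 16.268 Mbps × 8760 s × 1.01 = 143932.8 Mb
wedding ceremony recording: 8.788 Mbps × 2160 s × 1.01 = 19171.9 Mb
drone footage reel: 27.768 Mbps × 660 s × 1.01 = 18510.1 Mb
conference talk: 6.518 Mbps × 4380 s × 1.01 = 28834.3 Mb
music video: 33.768 Mbps × 369 s × 1.01 = 12585.0 Mb
Total: 223034.1 Mb = 27879.3 MB.
= 25.96 GiB.

26.0 GiB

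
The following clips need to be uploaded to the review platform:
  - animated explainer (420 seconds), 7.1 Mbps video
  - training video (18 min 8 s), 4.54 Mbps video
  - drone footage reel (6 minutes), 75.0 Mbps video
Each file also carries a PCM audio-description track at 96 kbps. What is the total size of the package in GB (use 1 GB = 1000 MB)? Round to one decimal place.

4.4 GB

Audio: 96 kbps = 0.096 Mbps.
animated explainer: 7.196 Mbps × 420 s = 3022.3 Mb
training video: 4.636 Mbps × 1088 s = 5044.0 Mb
drone footage reel: 75.096 Mbps × 360 s = 27034.6 Mb
Total: 35100.8 Mb = 4387.6 MB.
= 4.388 GB.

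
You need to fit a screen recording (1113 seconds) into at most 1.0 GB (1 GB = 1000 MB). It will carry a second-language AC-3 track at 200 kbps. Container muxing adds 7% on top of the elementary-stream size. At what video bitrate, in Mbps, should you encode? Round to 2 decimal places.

6.52 Mbps

Budget: 1.0 GB = 8000.0 Mb.
Stream payload after overhead: 8000.0 / 1.07 = 7476.6 Mb.
Total bitrate budget: 7476.6 Mb / 1113 s = 6.718 Mbps.
Audio: 200 kbps = 0.200 Mbps.
Video: 6.718 − 0.200 = 6.518 Mbps.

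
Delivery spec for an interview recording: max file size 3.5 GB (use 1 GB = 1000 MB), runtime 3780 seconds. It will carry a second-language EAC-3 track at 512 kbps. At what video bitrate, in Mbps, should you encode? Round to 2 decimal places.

6.90 Mbps

Budget: 3.5 GB = 28000.0 Mb.
Total bitrate budget: 28000.0 Mb / 3780 s = 7.407 Mbps.
Audio: 512 kbps = 0.512 Mbps.
Video: 7.407 − 0.512 = 6.895 Mbps.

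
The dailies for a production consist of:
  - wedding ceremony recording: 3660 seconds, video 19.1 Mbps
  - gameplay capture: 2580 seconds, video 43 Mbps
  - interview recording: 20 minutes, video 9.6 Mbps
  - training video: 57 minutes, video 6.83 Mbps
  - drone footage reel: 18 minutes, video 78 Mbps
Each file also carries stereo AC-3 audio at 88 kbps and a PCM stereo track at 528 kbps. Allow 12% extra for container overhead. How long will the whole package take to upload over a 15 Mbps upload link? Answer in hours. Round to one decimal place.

Audio total: 88 + 528 = 616 kbps = 0.616 Mbps.
wedding ceremony recording: 19.716 Mbps × 3660 s × 1.12 = 80819.8 Mb
gameplay capture: 43.616 Mbps × 2580 s × 1.12 = 126032.8 Mb
interview recording: 10.216 Mbps × 1200 s × 1.12 = 13730.3 Mb
training video: 7.446 Mbps × 3420 s × 1.12 = 28521.2 Mb
drone footage reel: 78.616 Mbps × 1080 s × 1.12 = 95093.9 Mb
Total: 344198.0 Mb = 43024.7 MB.
At 15 Mbps: 344198.0 / 15 = 22947 s ≈ 6.37 hours.

6.4 hours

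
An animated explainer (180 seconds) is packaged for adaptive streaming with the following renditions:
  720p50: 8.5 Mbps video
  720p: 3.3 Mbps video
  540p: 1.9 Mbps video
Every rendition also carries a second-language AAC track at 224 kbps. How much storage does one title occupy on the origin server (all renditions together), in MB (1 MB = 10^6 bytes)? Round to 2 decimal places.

323.37 MB

Audio: 224 kbps = 0.224 Mbps.
Sum of rendition bitrates: (8.5+0.224) + (3.3+0.224) + (1.9+0.224) = 14.372 Mbps.
× 180 s = 2,587 Mb = 323.4 MB = 323.4 MB.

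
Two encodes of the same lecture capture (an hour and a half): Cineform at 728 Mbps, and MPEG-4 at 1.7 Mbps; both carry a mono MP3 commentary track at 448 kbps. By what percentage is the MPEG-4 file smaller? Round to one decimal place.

1.5 h = 5400 s
Audio: 448 kbps = 0.448 Mbps.
Cineform: 728.448 Mbps × 5400 s = 3933619.2 Mb = 491.702 GB.
MPEG-4: 2.148 Mbps × 5400 s = 11599.2 Mb = 1.450 GB.
Reduction: (1 − 1.450/491.702) × 100 = 99.71%.

99.7%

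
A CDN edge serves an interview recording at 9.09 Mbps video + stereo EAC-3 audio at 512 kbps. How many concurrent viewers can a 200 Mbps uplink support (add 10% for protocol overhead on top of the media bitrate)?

Audio: 512 kbps = 0.512 Mbps.
Per-viewer media rate: 9.602 Mbps.
On the wire with 10% overhead: 10.562 Mbps.
200 Mbps = 200.0 Mbps; 200.0 / 10.562 = 18.94 → 18 viewers.

18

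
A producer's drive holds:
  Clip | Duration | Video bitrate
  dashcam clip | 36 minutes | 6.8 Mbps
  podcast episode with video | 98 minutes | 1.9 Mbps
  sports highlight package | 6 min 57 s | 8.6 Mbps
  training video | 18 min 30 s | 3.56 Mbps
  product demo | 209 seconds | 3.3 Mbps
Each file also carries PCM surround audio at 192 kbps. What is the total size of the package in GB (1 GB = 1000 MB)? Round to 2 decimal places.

Audio: 192 kbps = 0.192 Mbps.
dashcam clip: 6.992 Mbps × 2160 s = 15102.7 Mb
podcast episode with video: 2.092 Mbps × 5880 s = 12301.0 Mb
sports highlight package: 8.792 Mbps × 417 s = 3666.3 Mb
training video: 3.752 Mbps × 1110 s = 4164.7 Mb
product demo: 3.492 Mbps × 209 s = 729.8 Mb
Total: 35964.5 Mb = 4495.6 MB.
= 4.496 GB.

4.50 GB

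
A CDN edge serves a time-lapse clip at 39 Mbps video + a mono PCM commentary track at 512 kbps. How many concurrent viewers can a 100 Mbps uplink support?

2

Audio: 512 kbps = 0.512 Mbps.
Per-viewer media rate: 39.512 Mbps.
100 Mbps = 100.0 Mbps; 100.0 / 39.512 = 2.53 → 2 viewers.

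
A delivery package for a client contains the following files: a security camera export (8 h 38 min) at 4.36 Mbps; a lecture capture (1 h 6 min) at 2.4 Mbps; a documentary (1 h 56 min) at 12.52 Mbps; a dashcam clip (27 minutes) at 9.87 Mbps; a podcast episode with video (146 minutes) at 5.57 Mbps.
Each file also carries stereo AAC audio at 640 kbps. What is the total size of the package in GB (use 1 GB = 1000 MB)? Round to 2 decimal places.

41.31 GB

Audio: 640 kbps = 0.640 Mbps.
security camera export: 5.000 Mbps × 31080 s = 155400.0 Mb
lecture capture: 3.040 Mbps × 3960 s = 12038.4 Mb
documentary: 13.160 Mbps × 6960 s = 91593.6 Mb
dashcam clip: 10.510 Mbps × 1620 s = 17026.2 Mb
podcast episode with video: 6.210 Mbps × 8760 s = 54399.6 Mb
Total: 330457.8 Mb = 41307.2 MB.
= 41.31 GB.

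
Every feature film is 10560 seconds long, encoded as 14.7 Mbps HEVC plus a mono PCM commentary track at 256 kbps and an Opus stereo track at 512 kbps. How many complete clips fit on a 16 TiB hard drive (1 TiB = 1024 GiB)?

861

Audio total: 256 + 512 = 768 kbps = 0.768 Mbps.
Total bitrate: 15.468 Mbps.
Per item: 15.468 Mbps × 10560 s = 163,342 Mb = 20,418 MB.
Capacity: 16 TiB = 140,737,488 Mb; 861.61 items → 861 complete.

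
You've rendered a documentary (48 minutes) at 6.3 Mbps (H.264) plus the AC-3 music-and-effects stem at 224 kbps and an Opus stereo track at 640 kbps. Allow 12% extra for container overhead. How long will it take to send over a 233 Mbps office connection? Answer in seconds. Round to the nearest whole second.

48 min = 2880 s
Audio total: 224 + 640 = 864 kbps = 0.864 Mbps.
Total bitrate: 7.164 Mbps.
File: 7.164 Mbps × 2880 s = 20632.3 Mb.
With 12% container overhead: ×1.12. → 23108.2 Mb.
At 233 Mbps: 23108.2 / 233 = 99.2 s ≈ 99.2 seconds.

99 seconds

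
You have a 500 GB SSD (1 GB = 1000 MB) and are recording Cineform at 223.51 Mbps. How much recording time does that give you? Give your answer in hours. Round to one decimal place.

Capacity: 500 GB = 4,000,000 Mb.
Recording time: 4,000,000 / 223.510 = 17,896 s ≈ 4.97 hours.

5.0 hours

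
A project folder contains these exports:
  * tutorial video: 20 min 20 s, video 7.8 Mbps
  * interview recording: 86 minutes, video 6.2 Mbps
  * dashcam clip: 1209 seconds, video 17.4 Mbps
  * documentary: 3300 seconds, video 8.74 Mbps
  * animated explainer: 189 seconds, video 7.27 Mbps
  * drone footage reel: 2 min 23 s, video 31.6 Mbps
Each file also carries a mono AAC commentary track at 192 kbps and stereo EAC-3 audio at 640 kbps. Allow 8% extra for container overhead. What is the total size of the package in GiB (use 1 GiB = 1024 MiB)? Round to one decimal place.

13.4 GiB

Audio total: 192 + 640 = 832 kbps = 0.832 Mbps.
tutorial video: 8.632 Mbps × 1220 s × 1.08 = 11373.5 Mb
interview recording: 7.032 Mbps × 5160 s × 1.08 = 39187.9 Mb
dashcam clip: 18.232 Mbps × 1209 s × 1.08 = 23805.9 Mb
documentary: 9.572 Mbps × 3300 s × 1.08 = 34114.6 Mb
animated explainer: 8.102 Mbps × 189 s × 1.08 = 1653.8 Mb
drone footage reel: 32.432 Mbps × 143 s × 1.08 = 5008.8 Mb
Total: 115144.5 Mb = 14393.1 MB.
= 13.40 GiB.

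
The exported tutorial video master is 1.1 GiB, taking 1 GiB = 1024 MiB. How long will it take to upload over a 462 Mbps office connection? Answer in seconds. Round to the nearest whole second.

File: 1.1 GiB = 9448.9 Mb.
At 462 Mbps: 9448.9 / 462 = 20.5 s ≈ 20.5 seconds.

20 seconds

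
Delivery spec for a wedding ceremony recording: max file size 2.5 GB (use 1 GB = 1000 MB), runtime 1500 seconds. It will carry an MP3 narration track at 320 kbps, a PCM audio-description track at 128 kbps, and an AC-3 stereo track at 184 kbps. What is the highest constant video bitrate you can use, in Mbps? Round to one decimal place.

12.7 Mbps

Budget: 2.5 GB = 20000.0 Mb.
Total bitrate budget: 20000.0 Mb / 1500 s = 13.333 Mbps.
Audio total: 320 + 128 + 184 = 632 kbps = 0.632 Mbps.
Video: 13.333 − 0.632 = 12.701 Mbps.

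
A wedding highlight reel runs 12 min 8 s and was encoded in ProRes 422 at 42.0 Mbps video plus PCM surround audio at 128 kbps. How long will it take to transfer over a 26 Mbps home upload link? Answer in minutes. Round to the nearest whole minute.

20 minutes

12 min 8 s = 728 s
Audio: 128 kbps = 0.128 Mbps.
Total bitrate: 42.128 Mbps.
File: 42.128 Mbps × 728 s = 30669.2 Mb.
At 26 Mbps: 30669.2 / 26 = 1179.6 s ≈ 19.7 minutes.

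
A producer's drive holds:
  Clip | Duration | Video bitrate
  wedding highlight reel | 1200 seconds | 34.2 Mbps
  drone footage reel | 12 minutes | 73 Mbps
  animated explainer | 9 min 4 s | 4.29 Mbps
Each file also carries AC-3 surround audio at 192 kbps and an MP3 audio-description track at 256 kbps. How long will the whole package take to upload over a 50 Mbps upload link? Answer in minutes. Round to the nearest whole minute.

32 minutes

Audio total: 192 + 256 = 448 kbps = 0.448 Mbps.
wedding highlight reel: 34.648 Mbps × 1200 s = 41577.6 Mb
drone footage reel: 73.448 Mbps × 720 s = 52882.6 Mb
animated explainer: 4.738 Mbps × 544 s = 2577.5 Mb
Total: 97037.6 Mb = 12129.7 MB.
At 50 Mbps: 97037.6 / 50 = 1941 s ≈ 32.3 minutes.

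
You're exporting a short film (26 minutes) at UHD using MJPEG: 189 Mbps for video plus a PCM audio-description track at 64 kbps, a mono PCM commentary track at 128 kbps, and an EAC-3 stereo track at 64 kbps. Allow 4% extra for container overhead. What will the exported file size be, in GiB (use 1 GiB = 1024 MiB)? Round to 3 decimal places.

35.745 GiB

26 min = 1560 s
Audio total: 64 + 128 + 64 = 256 kbps = 0.256 Mbps.
Total bitrate: 189 + 0.256 = 189.256 Mbps.
Stream data: 189.256 Mbps × 1560 s = 295239.4 Mb.
With 4% container overhead: ×1.04.
307,049 Mb = 38,381,116,800 bytes ÷ 1,073,741,824 = 35.75 GiB.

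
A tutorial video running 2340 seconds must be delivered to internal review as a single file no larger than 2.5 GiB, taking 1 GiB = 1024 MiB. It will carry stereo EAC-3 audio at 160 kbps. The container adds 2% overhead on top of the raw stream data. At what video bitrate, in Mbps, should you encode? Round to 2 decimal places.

8.84 Mbps

Budget: 2.5 GiB = 21474.8 Mb.
Stream payload after overhead: 21474.8 / 1.02 = 21053.8 Mb.
Total bitrate budget: 21053.8 Mb / 2340 s = 8.997 Mbps.
Audio: 160 kbps = 0.160 Mbps.
Video: 8.997 − 0.160 = 8.837 Mbps.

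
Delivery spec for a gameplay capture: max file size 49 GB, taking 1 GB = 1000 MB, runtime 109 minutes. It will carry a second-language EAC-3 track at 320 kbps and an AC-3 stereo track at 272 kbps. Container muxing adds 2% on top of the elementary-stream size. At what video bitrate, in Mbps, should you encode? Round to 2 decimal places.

58.17 Mbps

Budget: 49 GB = 392000.0 Mb.
Stream payload after overhead: 392000.0 / 1.02 = 384313.7 Mb.
109 min = 6540 s
Total bitrate budget: 384313.7 Mb / 6540 s = 58.764 Mbps.
Audio total: 320 + 272 = 592 kbps = 0.592 Mbps.
Video: 58.764 − 0.592 = 58.172 Mbps.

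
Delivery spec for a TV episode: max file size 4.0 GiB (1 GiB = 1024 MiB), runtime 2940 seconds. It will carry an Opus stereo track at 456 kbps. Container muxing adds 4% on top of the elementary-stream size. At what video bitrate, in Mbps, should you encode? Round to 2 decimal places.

Budget: 4.0 GiB = 34359.7 Mb.
Stream payload after overhead: 34359.7 / 1.04 = 33038.2 Mb.
Total bitrate budget: 33038.2 Mb / 2940 s = 11.237 Mbps.
Audio: 456 kbps = 0.456 Mbps.
Video: 11.237 − 0.456 = 10.781 Mbps.

10.78 Mbps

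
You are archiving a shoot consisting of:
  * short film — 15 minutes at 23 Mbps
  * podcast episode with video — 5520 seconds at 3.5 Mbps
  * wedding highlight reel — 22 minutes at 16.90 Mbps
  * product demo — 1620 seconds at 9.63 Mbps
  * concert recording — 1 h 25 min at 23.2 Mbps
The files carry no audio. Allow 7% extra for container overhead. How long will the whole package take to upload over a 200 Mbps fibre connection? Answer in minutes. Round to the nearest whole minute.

17 minutes

short film: 23.000 Mbps × 900 s × 1.07 = 22149.0 Mb
podcast episode with video: 3.500 Mbps × 5520 s × 1.07 = 20672.4 Mb
wedding highlight reel: 16.900 Mbps × 1320 s × 1.07 = 23869.6 Mb
product demo: 9.630 Mbps × 1620 s × 1.07 = 16692.6 Mb
concert recording: 23.200 Mbps × 5100 s × 1.07 = 126602.4 Mb
Total: 209986.0 Mb = 26248.3 MB.
At 200 Mbps: 209986.0 / 200 = 1050 s ≈ 17.5 minutes.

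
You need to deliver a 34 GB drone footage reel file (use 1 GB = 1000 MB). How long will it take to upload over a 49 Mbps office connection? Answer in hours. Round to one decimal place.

1.5 hours

File: 34 GB = 272000.0 Mb.
At 49 Mbps: 272000.0 / 49 = 5551.0 s ≈ 1.54 hours.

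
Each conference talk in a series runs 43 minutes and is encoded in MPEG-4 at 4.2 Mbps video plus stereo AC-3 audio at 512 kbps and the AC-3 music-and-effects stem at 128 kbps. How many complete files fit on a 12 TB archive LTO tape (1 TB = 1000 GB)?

7687

43 min = 2580 s
Audio total: 512 + 128 = 640 kbps = 0.640 Mbps.
Total bitrate: 4.840 Mbps.
Per item: 4.840 Mbps × 2580 s = 12,487 Mb = 1,561 MB.
Capacity: 12 TB = 96,000,000 Mb; 7687.87 items → 7687 complete.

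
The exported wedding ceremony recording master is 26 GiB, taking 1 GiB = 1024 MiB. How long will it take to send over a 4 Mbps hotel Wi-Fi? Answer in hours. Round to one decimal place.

File: 26 GiB = 223338.3 Mb.
At 4 Mbps: 223338.3 / 4 = 55834.6 s ≈ 15.5 hours.

15.5 hours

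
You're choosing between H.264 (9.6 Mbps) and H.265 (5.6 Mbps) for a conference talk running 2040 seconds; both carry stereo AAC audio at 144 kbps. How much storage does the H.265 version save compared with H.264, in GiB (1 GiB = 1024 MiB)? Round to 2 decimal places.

Audio: 144 kbps = 0.144 Mbps.
H.264: 9.744 Mbps × 2040 s = 19877.8 Mb = 2.314 GiB.
H.265: 5.744 Mbps × 2040 s = 11717.8 Mb = 1.364 GiB.
Saving: 2.314 − 1.364 = 0.950 GiB.

0.95 GiB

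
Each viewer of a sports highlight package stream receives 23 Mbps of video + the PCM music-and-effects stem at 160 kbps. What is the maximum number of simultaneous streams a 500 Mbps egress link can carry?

Audio: 160 kbps = 0.160 Mbps.
Per-viewer media rate: 23.160 Mbps.
500 Mbps = 500.0 Mbps; 500.0 / 23.160 = 21.59 → 21 viewers.

21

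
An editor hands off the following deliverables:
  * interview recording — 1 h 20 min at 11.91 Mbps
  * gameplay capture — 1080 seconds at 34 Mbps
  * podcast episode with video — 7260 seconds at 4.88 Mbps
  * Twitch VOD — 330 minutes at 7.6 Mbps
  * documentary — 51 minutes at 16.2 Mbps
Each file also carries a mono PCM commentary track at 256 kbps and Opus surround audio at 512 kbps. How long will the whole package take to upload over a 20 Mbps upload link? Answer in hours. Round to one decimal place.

Audio total: 256 + 512 = 768 kbps = 0.768 Mbps.
interview recording: 12.678 Mbps × 4800 s = 60854.4 Mb
gameplay capture: 34.768 Mbps × 1080 s = 37549.4 Mb
podcast episode with video: 5.648 Mbps × 7260 s = 41004.5 Mb
Twitch VOD: 8.368 Mbps × 19800 s = 165686.4 Mb
documentary: 16.968 Mbps × 3060 s = 51922.1 Mb
Total: 357016.8 Mb = 44627.1 MB.
At 20 Mbps: 357016.8 / 20 = 17851 s ≈ 4.96 hours.

5.0 hours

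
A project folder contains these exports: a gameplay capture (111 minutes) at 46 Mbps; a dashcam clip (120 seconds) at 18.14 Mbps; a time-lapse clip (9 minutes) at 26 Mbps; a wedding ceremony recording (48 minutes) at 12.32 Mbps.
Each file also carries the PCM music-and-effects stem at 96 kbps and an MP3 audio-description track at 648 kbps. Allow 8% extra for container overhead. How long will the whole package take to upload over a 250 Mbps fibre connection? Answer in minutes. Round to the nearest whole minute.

Audio total: 96 + 648 = 744 kbps = 0.744 Mbps.
gameplay capture: 46.744 Mbps × 6660 s × 1.08 = 336220.2 Mb
dashcam clip: 18.884 Mbps × 120 s × 1.08 = 2447.4 Mb
time-lapse clip: 26.744 Mbps × 540 s × 1.08 = 15597.1 Mb
wedding ceremony recording: 13.064 Mbps × 2880 s × 1.08 = 40634.3 Mb
Total: 394899.0 Mb = 49362.4 MB.
At 250 Mbps: 394899.0 / 250 = 1580 s ≈ 26.3 minutes.

26 minutes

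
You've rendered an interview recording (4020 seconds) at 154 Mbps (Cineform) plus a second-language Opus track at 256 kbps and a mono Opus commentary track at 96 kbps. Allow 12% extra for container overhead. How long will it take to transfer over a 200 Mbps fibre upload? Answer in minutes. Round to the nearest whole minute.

Audio total: 256 + 96 = 352 kbps = 0.352 Mbps.
Total bitrate: 154.352 Mbps.
File: 154.352 Mbps × 4020 s = 620495.0 Mb.
With 12% container overhead: ×1.12. → 694954.4 Mb.
At 200 Mbps: 694954.4 / 200 = 3474.8 s ≈ 57.9 minutes.

58 minutes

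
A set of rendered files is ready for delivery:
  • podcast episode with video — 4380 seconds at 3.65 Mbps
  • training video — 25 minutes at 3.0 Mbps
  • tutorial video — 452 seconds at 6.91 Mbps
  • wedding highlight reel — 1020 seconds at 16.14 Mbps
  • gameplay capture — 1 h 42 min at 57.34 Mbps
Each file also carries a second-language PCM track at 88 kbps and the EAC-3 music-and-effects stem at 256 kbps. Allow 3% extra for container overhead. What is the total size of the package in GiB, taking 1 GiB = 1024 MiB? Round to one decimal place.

Audio total: 88 + 256 = 344 kbps = 0.344 Mbps.
podcast episode with video: 3.994 Mbps × 4380 s × 1.03 = 18018.5 Mb
training video: 3.344 Mbps × 1500 s × 1.03 = 5166.5 Mb
tutorial video: 7.254 Mbps × 452 s × 1.03 = 3377.2 Mb
wedding highlight reel: 16.484 Mbps × 1020 s × 1.03 = 17318.1 Mb
gameplay capture: 57.684 Mbps × 6120 s × 1.03 = 363616.9 Mb
Total: 407497.1 Mb = 50937.1 MB.
= 47.44 GiB.

47.4 GiB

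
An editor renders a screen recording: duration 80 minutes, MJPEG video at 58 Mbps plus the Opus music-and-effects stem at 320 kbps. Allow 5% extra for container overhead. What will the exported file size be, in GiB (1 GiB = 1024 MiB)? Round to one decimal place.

80 min = 4800 s
Audio: 320 kbps = 0.320 Mbps.
Total bitrate: 58 + 0.320 = 58.320 Mbps.
Stream data: 58.320 Mbps × 4800 s = 279936.0 Mb.
With 5% container overhead: ×1.05.
293,933 Mb = 36,741,600,000 bytes ÷ 1,073,741,824 = 34.22 GiB.

34.2 GiB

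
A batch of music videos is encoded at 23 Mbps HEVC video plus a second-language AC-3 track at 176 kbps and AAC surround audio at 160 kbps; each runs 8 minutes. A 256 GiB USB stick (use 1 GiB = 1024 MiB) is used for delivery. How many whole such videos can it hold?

196

8 min = 480 s
Audio total: 176 + 160 = 336 kbps = 0.336 Mbps.
Total bitrate: 23.336 Mbps.
Per item: 23.336 Mbps × 480 s = 11,201 Mb = 1,400 MB.
Capacity: 256 GiB = 2,199,023 Mb; 196.32 items → 196 complete.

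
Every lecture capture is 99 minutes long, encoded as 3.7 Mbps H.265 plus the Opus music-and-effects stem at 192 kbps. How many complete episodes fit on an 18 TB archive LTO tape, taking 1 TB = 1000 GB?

6228

99 min = 5940 s
Audio: 192 kbps = 0.192 Mbps.
Total bitrate: 3.892 Mbps.
Per item: 3.892 Mbps × 5940 s = 23,118 Mb = 2,890 MB.
Capacity: 18 TB = 144,000,000 Mb; 6228.78 items → 6228 complete.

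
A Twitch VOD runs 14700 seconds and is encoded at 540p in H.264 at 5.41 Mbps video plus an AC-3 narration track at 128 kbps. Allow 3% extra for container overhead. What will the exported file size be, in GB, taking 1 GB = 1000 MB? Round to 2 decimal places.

Audio: 128 kbps = 0.128 Mbps.
Total bitrate: 5.41 + 0.128 = 5.538 Mbps.
Stream data: 5.538 Mbps × 14700 s = 81408.6 Mb.
With 3% container overhead: ×1.03.
83,851 Mb ÷ 8 = 10,481 MB → 10.48 GB.

10.48 GB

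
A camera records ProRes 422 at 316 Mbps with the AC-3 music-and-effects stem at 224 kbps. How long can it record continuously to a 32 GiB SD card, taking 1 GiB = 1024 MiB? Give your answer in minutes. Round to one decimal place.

14.5 minutes

Audio: 224 kbps = 0.224 Mbps.
Total bitrate: 316 + 0.224 = 316.224 Mbps.
Capacity: 32 GiB = 274,878 Mb.
Recording time: 274,878 / 316.224 = 869.3 s ≈ 14.5 minutes.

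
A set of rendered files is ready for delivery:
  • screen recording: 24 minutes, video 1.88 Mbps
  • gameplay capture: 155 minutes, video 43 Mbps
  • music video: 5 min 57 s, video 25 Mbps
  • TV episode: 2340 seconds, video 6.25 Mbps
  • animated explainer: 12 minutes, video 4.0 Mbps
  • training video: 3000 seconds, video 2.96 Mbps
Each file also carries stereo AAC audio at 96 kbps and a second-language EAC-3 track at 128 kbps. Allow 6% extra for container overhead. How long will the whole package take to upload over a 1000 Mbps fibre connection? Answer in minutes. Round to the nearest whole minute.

8 minutes

Audio total: 96 + 128 = 224 kbps = 0.224 Mbps.
screen recording: 2.104 Mbps × 1440 s × 1.06 = 3211.5 Mb
gameplay capture: 43.224 Mbps × 9300 s × 1.06 = 426102.2 Mb
music video: 25.224 Mbps × 357 s × 1.06 = 9545.3 Mb
TV episode: 6.474 Mbps × 2340 s × 1.06 = 16058.1 Mb
animated explainer: 4.224 Mbps × 720 s × 1.06 = 3223.8 Mb
training video: 3.184 Mbps × 3000 s × 1.06 = 10125.1 Mb
Total: 468266.0 Mb = 58533.2 MB.
At 1000 Mbps: 468266.0 / 1000 = 468 s ≈ 7.8 minutes.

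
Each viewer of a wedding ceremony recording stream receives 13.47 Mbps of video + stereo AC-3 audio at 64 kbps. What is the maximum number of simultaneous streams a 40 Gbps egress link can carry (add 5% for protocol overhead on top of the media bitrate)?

2814

Audio: 64 kbps = 0.064 Mbps.
Per-viewer media rate: 13.534 Mbps.
On the wire with 5% overhead: 14.211 Mbps.
40 Gbps = 40,000 Mbps; 40,000 / 14.211 = 2814.78 → 2814 viewers.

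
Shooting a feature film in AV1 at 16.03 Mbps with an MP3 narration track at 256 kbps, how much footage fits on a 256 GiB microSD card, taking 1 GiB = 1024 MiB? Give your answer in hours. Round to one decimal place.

37.5 hours

Audio: 256 kbps = 0.256 Mbps.
Total bitrate: 16.03 + 0.256 = 16.286 Mbps.
Capacity: 256 GiB = 2,199,023 Mb.
Recording time: 2,199,023 / 16.286 = 135,025 s ≈ 37.5 hours.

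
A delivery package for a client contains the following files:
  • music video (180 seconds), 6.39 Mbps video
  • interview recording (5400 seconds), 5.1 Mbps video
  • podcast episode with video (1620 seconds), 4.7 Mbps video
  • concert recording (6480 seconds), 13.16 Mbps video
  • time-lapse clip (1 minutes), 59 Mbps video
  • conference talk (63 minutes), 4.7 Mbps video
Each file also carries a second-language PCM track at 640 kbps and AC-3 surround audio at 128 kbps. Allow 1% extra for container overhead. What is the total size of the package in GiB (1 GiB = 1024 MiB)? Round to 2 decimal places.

Audio total: 640 + 128 = 768 kbps = 0.768 Mbps.
music video: 7.158 Mbps × 180 s × 1.01 = 1301.3 Mb
interview recording: 5.868 Mbps × 5400 s × 1.01 = 32004.1 Mb
podcast episode with video: 5.468 Mbps × 1620 s × 1.01 = 8946.7 Mb
concert recording: 13.928 Mbps × 6480 s × 1.01 = 91156.0 Mb
time-lapse clip: 59.768 Mbps × 60 s × 1.01 = 3621.9 Mb
conference talk: 5.468 Mbps × 3780 s × 1.01 = 20875.7 Mb
Total: 157905.8 Mb = 19738.2 MB.
= 18.38 GiB.

18.38 GiB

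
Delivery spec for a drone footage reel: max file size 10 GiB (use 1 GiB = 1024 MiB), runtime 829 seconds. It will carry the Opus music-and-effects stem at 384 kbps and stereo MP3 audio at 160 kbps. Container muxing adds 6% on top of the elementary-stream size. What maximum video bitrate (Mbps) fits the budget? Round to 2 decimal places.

97.21 Mbps

Budget: 10 GiB = 85899.3 Mb.
Stream payload after overhead: 85899.3 / 1.06 = 81037.1 Mb.
Total bitrate budget: 81037.1 Mb / 829 s = 97.753 Mbps.
Audio total: 384 + 160 = 544 kbps = 0.544 Mbps.
Video: 97.753 − 0.544 = 97.209 Mbps.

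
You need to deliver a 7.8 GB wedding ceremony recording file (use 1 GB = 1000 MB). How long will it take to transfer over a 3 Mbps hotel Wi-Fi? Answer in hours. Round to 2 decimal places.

File: 7.8 GB = 62400.0 Mb.
At 3 Mbps: 62400.0 / 3 = 20800.0 s ≈ 5.78 hours.

5.78 hours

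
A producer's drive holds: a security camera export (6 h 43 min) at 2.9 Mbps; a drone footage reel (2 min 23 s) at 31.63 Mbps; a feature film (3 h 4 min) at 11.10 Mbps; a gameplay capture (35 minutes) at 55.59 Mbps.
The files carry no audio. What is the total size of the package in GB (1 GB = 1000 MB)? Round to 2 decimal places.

security camera export: 2.900 Mbps × 24180 s = 70122.0 Mb
drone footage reel: 31.630 Mbps × 143 s = 4523.1 Mb
feature film: 11.100 Mbps × 11040 s = 122544.0 Mb
gameplay capture: 55.590 Mbps × 2100 s = 116739.0 Mb
Total: 313928.1 Mb = 39241.0 MB.
= 39.24 GB.

39.24 GB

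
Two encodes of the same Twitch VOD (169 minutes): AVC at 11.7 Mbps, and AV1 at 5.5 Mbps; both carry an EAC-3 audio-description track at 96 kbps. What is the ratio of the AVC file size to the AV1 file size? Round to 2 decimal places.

169 min = 10140 s
Audio: 96 kbps = 0.096 Mbps.
AVC: 11.796 Mbps × 10140 s = 119611.4 Mb = 13.925 GiB.
AV1: 5.596 Mbps × 10140 s = 56743.4 Mb = 6.606 GiB.
Ratio: 13.925 / 6.606 = 2.108.

2.11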